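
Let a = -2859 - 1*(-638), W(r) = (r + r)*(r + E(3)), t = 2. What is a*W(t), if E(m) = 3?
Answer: -44420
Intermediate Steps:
W(r) = 2*r*(3 + r) (W(r) = (r + r)*(r + 3) = (2*r)*(3 + r) = 2*r*(3 + r))
a = -2221 (a = -2859 + 638 = -2221)
a*W(t) = -4442*2*(3 + 2) = -4442*2*5 = -2221*20 = -44420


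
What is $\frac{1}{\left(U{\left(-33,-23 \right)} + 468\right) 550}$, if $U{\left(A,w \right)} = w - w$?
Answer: $\frac{1}{257400} \approx 3.885 \cdot 10^{-6}$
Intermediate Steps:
$U{\left(A,w \right)} = 0$
$\frac{1}{\left(U{\left(-33,-23 \right)} + 468\right) 550} = \frac{1}{\left(0 + 468\right) 550} = \frac{1}{468 \cdot 550} = \frac{1}{257400}$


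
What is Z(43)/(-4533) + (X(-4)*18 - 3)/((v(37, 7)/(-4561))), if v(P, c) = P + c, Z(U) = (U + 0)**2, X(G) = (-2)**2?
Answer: -1426657253/199452 ≈ -7152.9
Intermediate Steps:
X(G) = 4
Z(U) = U**2
Z(43)/(-4533) + (X(-4)*18 - 3)/((v(37, 7)/(-4561))) = 43**2/(-4533) + (4*18 - 3)/(((37 + 7)/(-4561))) = 1849*(-1/4533) + (72 - 3)/((44*(-1/4561))) = -1849/4533 + 69/(-44/4561) = -1849/4533 + 69*(-4561/44) = -1849/4533 - 314709/44 = -1426657253/199452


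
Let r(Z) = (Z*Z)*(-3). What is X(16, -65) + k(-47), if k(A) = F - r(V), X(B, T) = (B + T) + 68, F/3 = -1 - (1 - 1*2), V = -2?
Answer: 31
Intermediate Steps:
F = 0 (F = 3*(-1 - (1 - 1*2)) = 3*(-1 - (1 - 2)) = 3*(-1 - 1*(-1)) = 3*(-1 + 1) = 3*0 = 0)
X(B, T) = 68 + B + T
r(Z) = -3*Z**2 (r(Z) = Z**2*(-3) = -3*Z**2)
k(A) = 12 (k(A) = 0 - (-3)*(-2)**2 = 0 - (-3)*4 = 0 - 1*(-12) = 0 + 12 = 12)
X(16, -65) + k(-47) = (68 + 16 - 65) + 12 = 19 + 12 = 31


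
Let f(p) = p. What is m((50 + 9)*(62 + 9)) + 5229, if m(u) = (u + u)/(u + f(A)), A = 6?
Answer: 21944033/4195 ≈ 5231.0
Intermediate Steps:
m(u) = 2*u/(6 + u) (m(u) = (u + u)/(u + 6) = (2*u)/(6 + u) = 2*u/(6 + u))
m((50 + 9)*(62 + 9)) + 5229 = 2*((50 + 9)*(62 + 9))/(6 + (50 + 9)*(62 + 9)) + 5229 = 2*(59*71)/(6 + 59*71) + 5229 = 2*4189/(6 + 4189) + 5229 = 2*4189/4195 + 5229 = 2*4189*(1/4195) + 5229 = 8378/4195 + 5229 = 21944033/4195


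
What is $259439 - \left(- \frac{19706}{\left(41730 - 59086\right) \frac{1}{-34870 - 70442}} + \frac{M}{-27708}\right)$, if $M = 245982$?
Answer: $\frac{7594596132385}{20037502} \approx 3.7902 \cdot 10^{5}$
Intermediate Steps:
$259439 - \left(- \frac{19706}{\left(41730 - 59086\right) \frac{1}{-34870 - 70442}} + \frac{M}{-27708}\right) = 259439 - \left(- \frac{19706}{\left(41730 - 59086\right) \frac{1}{-34870 - 70442}} + \frac{245982}{-27708}\right) = 259439 - \left(- \frac{19706}{\left(-17356\right) \frac{1}{-105312}} + 245982 \left(- \frac{1}{27708}\right)\right) = 259439 - \left(- \frac{19706}{\left(-17356\right) \left(- \frac{1}{105312}\right)} - \frac{40997}{4618}\right) = 259439 - \left(- \frac{19706}{\frac{4339}{26328}} - \frac{40997}{4618}\right) = 259439 - \left(\left(-19706\right) \frac{26328}{4339} - \frac{40997}{4618}\right) = 259439 - \left(- \frac{518819568}{4339} - \frac{40997}{4618}\right) = 259439 - - \frac{2396086651007}{20037502} = 259439 + \frac{2396086651007}{20037502} = \frac{7594596132385}{20037502}$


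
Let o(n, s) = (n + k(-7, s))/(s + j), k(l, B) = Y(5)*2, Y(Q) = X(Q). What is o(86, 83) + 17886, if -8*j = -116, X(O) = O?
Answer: 1162654/65 ≈ 17887.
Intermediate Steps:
Y(Q) = Q
j = 29/2 (j = -⅛*(-116) = 29/2 ≈ 14.500)
k(l, B) = 10 (k(l, B) = 5*2 = 10)
o(n, s) = (10 + n)/(29/2 + s) (o(n, s) = (n + 10)/(s + 29/2) = (10 + n)/(29/2 + s))
o(86, 83) + 17886 = 2*(10 + 86)/(29 + 2*83) + 17886 = 2*96/(29 + 166) + 17886 = 2*96/195 + 17886 = 2*(1/195)*96 + 17886 = 64/65 + 17886 = 1162654/65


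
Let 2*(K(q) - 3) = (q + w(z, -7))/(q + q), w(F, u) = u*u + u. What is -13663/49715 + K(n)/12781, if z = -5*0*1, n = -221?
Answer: -154229350687/561700154860 ≈ -0.27458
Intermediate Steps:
z = 0 (z = 0*1 = 0)
w(F, u) = u + u² (w(F, u) = u² + u = u + u²)
K(q) = 3 + (42 + q)/(4*q) (K(q) = 3 + ((q - 7*(1 - 7))/(q + q))/2 = 3 + ((q - 7*(-6))/((2*q)))/2 = 3 + ((q + 42)*(1/(2*q)))/2 = 3 + ((42 + q)*(1/(2*q)))/2 = 3 + ((42 + q)/(2*q))/2 = 3 + (42 + q)/(4*q))
-13663/49715 + K(n)/12781 = -13663/49715 + ((¼)*(42 + 13*(-221))/(-221))/12781 = -13663*1/49715 + ((¼)*(-1/221)*(42 - 2873))*(1/12781) = -13663/49715 + ((¼)*(-1/221)*(-2831))*(1/12781) = -13663/49715 + (2831/884)*(1/12781) = -13663/49715 + 2831/11298404 = -154229350687/561700154860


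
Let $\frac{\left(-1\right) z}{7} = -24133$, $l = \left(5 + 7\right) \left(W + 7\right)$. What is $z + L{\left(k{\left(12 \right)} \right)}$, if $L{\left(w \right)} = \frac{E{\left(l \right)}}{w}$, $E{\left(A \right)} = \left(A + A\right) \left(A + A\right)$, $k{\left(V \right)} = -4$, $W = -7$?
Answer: $168931$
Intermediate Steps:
$l = 0$ ($l = \left(5 + 7\right) \left(-7 + 7\right) = 12 \cdot 0 = 0$)
$E{\left(A \right)} = 4 A^{2}$ ($E{\left(A \right)} = 2 A 2 A = 4 A^{2}$)
$z = 168931$ ($z = \left(-7\right) \left(-24133\right) = 168931$)
$L{\left(w \right)} = 0$ ($L{\left(w \right)} = \frac{4 \cdot 0^{2}}{w} = \frac{4 \cdot 0}{w} = \frac{0}{w} = 0$)
$z + L{\left(k{\left(12 \right)} \right)} = 168931 + 0 = 168931$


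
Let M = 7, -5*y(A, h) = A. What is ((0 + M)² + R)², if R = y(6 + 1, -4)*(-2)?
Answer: 67081/25 ≈ 2683.2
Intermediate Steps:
y(A, h) = -A/5
R = 14/5 (R = -(6 + 1)/5*(-2) = -⅕*7*(-2) = -7/5*(-2) = 14/5 ≈ 2.8000)
((0 + M)² + R)² = ((0 + 7)² + 14/5)² = (7² + 14/5)² = (49 + 14/5)² = (259/5)² = 67081/25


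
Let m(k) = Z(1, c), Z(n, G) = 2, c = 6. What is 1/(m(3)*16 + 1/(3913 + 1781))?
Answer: 5694/182209 ≈ 0.031250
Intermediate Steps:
m(k) = 2
1/(m(3)*16 + 1/(3913 + 1781)) = 1/(2*16 + 1/(3913 + 1781)) = 1/(32 + 1/5694) = 1/(182209/5694) = 5694/182209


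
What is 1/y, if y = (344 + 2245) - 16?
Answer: 1/2573 ≈ 0.00038865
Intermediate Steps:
y = 2573 (y = 2589 - 16 = 2573)
1/y = 1/2573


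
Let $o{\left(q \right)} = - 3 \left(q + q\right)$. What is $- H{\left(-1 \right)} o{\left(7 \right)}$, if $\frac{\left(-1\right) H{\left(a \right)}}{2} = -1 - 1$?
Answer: $168$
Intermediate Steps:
$o{\left(q \right)} = - 6 q$ ($o{\left(q \right)} = - 3 \cdot 2 q = - 6 q$)
$H{\left(a \right)} = 4$ ($H{\left(a \right)} = - 2 \left(-1 - 1\right) = \left(-2\right) \left(-2\right) = 4$)
$- H{\left(-1 \right)} o{\left(7 \right)} = \left(-1\right) 4 \left(\left(-6\right) 7\right) = \left(-4\right) \left(-42\right) = 168$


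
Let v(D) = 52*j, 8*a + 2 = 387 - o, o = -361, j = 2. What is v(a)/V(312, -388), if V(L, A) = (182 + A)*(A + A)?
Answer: 13/19982 ≈ 0.00065059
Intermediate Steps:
V(L, A) = 2*A*(182 + A) (V(L, A) = (182 + A)*(2*A) = 2*A*(182 + A))
a = 373/4 (a = -¼ + (387 - 1*(-361))/8 = -¼ + (387 + 361)/8 = -¼ + (⅛)*748 = -¼ + 187/2 = 373/4 ≈ 93.250)
v(D) = 104 (v(D) = 52*2 = 104)
v(a)/V(312, -388) = 104/((2*(-388)*(182 - 388))) = 104/((2*(-388)*(-206))) = 104/159856 = 104*(1/159856) = 13/19982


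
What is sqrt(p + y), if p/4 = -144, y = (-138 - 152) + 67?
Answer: I*sqrt(799) ≈ 28.267*I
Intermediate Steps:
y = -223 (y = -290 + 67 = -223)
p = -576 (p = 4*(-144) = -576)
sqrt(p + y) = sqrt(-576 - 223) = sqrt(-799) = I*sqrt(799)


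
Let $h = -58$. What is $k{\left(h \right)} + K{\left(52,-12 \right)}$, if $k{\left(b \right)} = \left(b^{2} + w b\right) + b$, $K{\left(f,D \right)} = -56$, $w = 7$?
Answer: $2844$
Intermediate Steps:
$k{\left(b \right)} = b^{2} + 8 b$ ($k{\left(b \right)} = \left(b^{2} + 7 b\right) + b = b^{2} + 8 b$)
$k{\left(h \right)} + K{\left(52,-12 \right)} = - 58 \left(8 - 58\right) - 56 = \left(-58\right) \left(-50\right) - 56 = 2900 - 56 = 2844$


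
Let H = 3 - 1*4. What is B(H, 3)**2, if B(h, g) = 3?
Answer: 9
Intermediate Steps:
H = -1 (H = 3 - 4 = -1)
B(H, 3)**2 = 3**2 = 9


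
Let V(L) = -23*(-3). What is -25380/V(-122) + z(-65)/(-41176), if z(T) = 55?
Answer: -348350225/947048 ≈ -367.83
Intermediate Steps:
V(L) = 69
-25380/V(-122) + z(-65)/(-41176) = -25380/69 + 55/(-41176) = -25380*1/69 + 55*(-1/41176) = -8460/23 - 55/41176 = -348350225/947048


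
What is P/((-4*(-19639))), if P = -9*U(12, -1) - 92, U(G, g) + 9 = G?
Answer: -119/78556 ≈ -0.0015148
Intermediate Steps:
U(G, g) = -9 + G
P = -119 (P = -9*(-9 + 12) - 92 = -9*3 - 92 = -27 - 92 = -119)
P/((-4*(-19639))) = -119/((-4*(-19639))) = -119/78556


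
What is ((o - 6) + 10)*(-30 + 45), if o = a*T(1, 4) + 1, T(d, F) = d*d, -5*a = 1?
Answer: 72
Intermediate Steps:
a = -1/5 (a = -1/5*1 = -1/5 ≈ -0.20000)
T(d, F) = d**2
o = 4/5 (o = -1/5*1**2 + 1 = -1/5*1 + 1 = -1/5 + 1 = 4/5 ≈ 0.80000)
((o - 6) + 10)*(-30 + 45) = ((4/5 - 6) + 10)*(-30 + 45) = (-26/5 + 10)*15 = (24/5)*15 = 72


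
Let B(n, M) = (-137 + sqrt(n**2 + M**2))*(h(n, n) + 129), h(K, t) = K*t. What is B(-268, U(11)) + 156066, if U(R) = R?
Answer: -9701495 + 71953*sqrt(71945) ≈ 9.5981e+6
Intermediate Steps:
B(n, M) = (-137 + sqrt(M**2 + n**2))*(129 + n**2) (B(n, M) = (-137 + sqrt(n**2 + M**2))*(n*n + 129) = (-137 + sqrt(M**2 + n**2))*(n**2 + 129) = (-137 + sqrt(M**2 + n**2))*(129 + n**2))
B(-268, U(11)) + 156066 = (-17673 - 137*(-268)**2 + 129*sqrt(11**2 + (-268)**2) + (-268)**2*sqrt(11**2 + (-268)**2)) + 156066 = (-17673 - 137*71824 + 129*sqrt(121 + 71824) + 71824*sqrt(121 + 71824)) + 156066 = (-17673 - 9839888 + 129*sqrt(71945) + 71824*sqrt(71945)) + 156066 = (-9857561 + 71953*sqrt(71945)) + 156066 = -9701495 + 71953*sqrt(71945)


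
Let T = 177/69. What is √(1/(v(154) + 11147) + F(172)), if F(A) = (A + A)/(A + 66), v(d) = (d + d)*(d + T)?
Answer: √4240473678239155/54164397 ≈ 1.2022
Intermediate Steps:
T = 59/23 (T = 177*(1/69) = 59/23 ≈ 2.5652)
v(d) = 2*d*(59/23 + d) (v(d) = (d + d)*(d + 59/23) = (2*d)*(59/23 + d) = 2*d*(59/23 + d))
F(A) = 2*A/(66 + A) (F(A) = (2*A)/(66 + A) = 2*A/(66 + A))
√(1/(v(154) + 11147) + F(172)) = √(1/((2/23)*154*(59 + 23*154) + 11147) + 2*172/(66 + 172)) = √(1/((2/23)*154*(59 + 3542) + 11147) + 2*172/238) = √(1/((2/23)*154*3601 + 11147) + 2*172*(1/238)) = √(1/(1109108/23 + 11147) + 172/119) = √(1/(1365489/23) + 172/119) = √(23/1365489 + 172/119) = √(234866845/162493191) = √4240473678239155/54164397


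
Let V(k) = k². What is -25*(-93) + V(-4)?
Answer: 2341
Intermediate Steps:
-25*(-93) + V(-4) = -25*(-93) + (-4)² = 2325 + 16 = 2341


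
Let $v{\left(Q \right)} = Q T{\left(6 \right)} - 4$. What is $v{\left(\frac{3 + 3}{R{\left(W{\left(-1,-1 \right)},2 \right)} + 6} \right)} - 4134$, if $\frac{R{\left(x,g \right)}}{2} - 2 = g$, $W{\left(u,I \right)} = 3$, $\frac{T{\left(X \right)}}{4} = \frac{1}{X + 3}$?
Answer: $- \frac{86894}{21} \approx -4137.8$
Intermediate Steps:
$T{\left(X \right)} = \frac{4}{3 + X}$ ($T{\left(X \right)} = \frac{4}{X + 3} = \frac{4}{3 + X}$)
$R{\left(x,g \right)} = 4 + 2 g$
$v{\left(Q \right)} = -4 + \frac{4 Q}{9}$ ($v{\left(Q \right)} = Q \frac{4}{3 + 6} - 4 = Q \frac{4}{9} - 4 = \frac{4 Q}{9} - 4 = -4 + \frac{4 Q}{9}$)
$v{\left(\frac{3 + 3}{R{\left(W{\left(-1,-1 \right)},2 \right)} + 6} \right)} - 4134 = \left(-4 + \frac{4 \frac{3 + 3}{\left(4 + 2 \cdot 2\right) + 6}}{9}\right) - 4134 = \left(-4 + \frac{4 \frac{6}{\left(4 + 4\right) + 6}}{9}\right) - 4134 = \left(-4 + \frac{4 \frac{6}{8 + 6}}{9}\right) - 4134 = \left(-4 + \frac{4 \cdot \frac{6}{14}}{9}\right) - 4134 = \left(-4 + \frac{4 \cdot 6 \cdot \frac{1}{14}}{9}\right) - 4134 = \left(-4 + \frac{4}{9} \cdot \frac{3}{7}\right) - 4134 = \left(-4 + \frac{4}{21}\right) - 4134 = - \frac{80}{21} - 4134 = - \frac{86894}{21}$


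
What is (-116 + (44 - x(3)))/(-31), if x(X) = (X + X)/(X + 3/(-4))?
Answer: 224/93 ≈ 2.4086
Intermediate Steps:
x(X) = 2*X/(-¾ + X) (x(X) = (2*X)/(X + 3*(-¼)) = (2*X)/(X - ¾) = (2*X)/(-¾ + X) = 2*X/(-¾ + X))
(-116 + (44 - x(3)))/(-31) = (-116 + (44 - 8*3/(-3 + 4*3)))/(-31) = -(-116 + (44 - 8*3/(-3 + 12)))/31 = -(-116 + (44 - 8*3/9))/31 = -(-116 + (44 - 1*8/3))/31 = -(-116 + (44 - 8/3))/31 = -(-116 + 124/3)/31 = -1/31*(-224/3) = 224/93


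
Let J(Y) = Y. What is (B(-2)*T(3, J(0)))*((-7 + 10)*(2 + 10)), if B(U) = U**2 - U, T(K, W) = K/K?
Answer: 216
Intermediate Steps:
T(K, W) = 1
(B(-2)*T(3, J(0)))*((-7 + 10)*(2 + 10)) = (-2*(-1 - 2)*1)*((-7 + 10)*(2 + 10)) = (-2*(-3)*1)*(3*12) = (6*1)*36 = 6*36 = 216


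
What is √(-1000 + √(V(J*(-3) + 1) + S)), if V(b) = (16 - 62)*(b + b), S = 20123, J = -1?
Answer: √(-1000 + 3*√2195) ≈ 29.316*I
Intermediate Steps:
V(b) = -92*b
√(-1000 + √(V(J*(-3) + 1) + S)) = √(-1000 + √(-92*(-1*(-3) + 1) + 20123)) = √(-1000 + √(-92*(3 + 1) + 20123)) = √(-1000 + √(-92*4 + 20123)) = √(-1000 + √(-368 + 20123)) = √(-1000 + √19755) = √(-1000 + 3*√2195)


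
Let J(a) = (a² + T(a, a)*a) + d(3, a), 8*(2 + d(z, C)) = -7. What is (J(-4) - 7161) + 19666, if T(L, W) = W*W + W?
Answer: 99761/8 ≈ 12470.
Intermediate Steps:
T(L, W) = W + W² (T(L, W) = W² + W = W + W²)
d(z, C) = -23/8 (d(z, C) = -2 + (⅛)*(-7) = -2 - 7/8 = -23/8)
J(a) = -23/8 + a² + a²*(1 + a) (J(a) = (a² + (a*(1 + a))*a) - 23/8 = (a² + a²*(1 + a)) - 23/8 = -23/8 + a² + a²*(1 + a))
(J(-4) - 7161) + 19666 = ((-23/8 + (-4)³ + 2*(-4)²) - 7161) + 19666 = ((-23/8 - 64 + 2*16) - 7161) + 19666 = ((-23/8 - 64 + 32) - 7161) + 19666 = (-279/8 - 7161) + 19666 = -57567/8 + 19666 = 99761/8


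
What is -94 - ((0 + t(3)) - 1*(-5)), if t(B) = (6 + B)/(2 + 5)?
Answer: -702/7 ≈ -100.29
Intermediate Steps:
t(B) = 6/7 + B/7 (t(B) = (6 + B)/7 = (6 + B)*(⅐) = 6/7 + B/7)
-94 - ((0 + t(3)) - 1*(-5)) = -94 - ((0 + (6/7 + (⅐)*3)) - 1*(-5)) = -94 - ((0 + (6/7 + 3/7)) + 5) = -94 - ((0 + 9/7) + 5) = -94 - (9/7 + 5) = -94 - 1*44/7 = -94 - 44/7 = -702/7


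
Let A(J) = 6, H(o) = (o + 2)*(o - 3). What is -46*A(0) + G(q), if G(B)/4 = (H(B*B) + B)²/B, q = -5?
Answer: -1389064/5 ≈ -2.7781e+5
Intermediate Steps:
H(o) = (-3 + o)*(2 + o) (H(o) = (2 + o)*(-3 + o) = (-3 + o)*(2 + o))
G(B) = 4*(-6 + B + B⁴ - B²)²/B (G(B) = 4*(((-6 + (B*B)² - B*B) + B)²/B) = 4*(((-6 + (B²)² - B²) + B)²/B) = 4*(((-6 + B⁴ - B²) + B)²/B) = 4*((-6 + B + B⁴ - B²)²/B) = 4*(-6 + B + B⁴ - B²)²/B)
-46*A(0) + G(q) = -46*6 + 4*(-6 - 5 + (-5)⁴ - 1*(-5)²)²/(-5) = -276 + 4*(-⅕)*(-6 - 5 + 625 - 1*25)² = -276 + 4*(-⅕)*(-6 - 5 + 625 - 25)² = -276 + 4*(-⅕)*589² = -276 + 4*(-⅕)*346921 = -276 - 1387684/5 = -1389064/5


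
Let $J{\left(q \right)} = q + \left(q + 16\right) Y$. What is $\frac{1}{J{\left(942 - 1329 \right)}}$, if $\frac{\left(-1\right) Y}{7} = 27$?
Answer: $\frac{1}{69732} \approx 1.4341 \cdot 10^{-5}$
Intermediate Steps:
$Y = -189$ ($Y = \left(-7\right) 27 = -189$)
$J{\left(q \right)} = -3024 - 188 q$ ($J{\left(q \right)} = q + \left(q + 16\right) \left(-189\right) = q + \left(16 + q\right) \left(-189\right) = q - \left(3024 + 189 q\right) = -3024 - 188 q$)
$\frac{1}{J{\left(942 - 1329 \right)}} = \frac{1}{-3024 - 188 \left(942 - 1329\right)} = \frac{1}{-3024 - -72756} = \frac{1}{-3024 + 72756} = \frac{1}{69732}$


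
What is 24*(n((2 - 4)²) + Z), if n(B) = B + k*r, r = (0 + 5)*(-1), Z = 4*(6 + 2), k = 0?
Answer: 864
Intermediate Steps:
Z = 32 (Z = 4*8 = 32)
r = -5 (r = 5*(-1) = -5)
n(B) = B (n(B) = B + 0*(-5) = B + 0 = B)
24*(n((2 - 4)²) + Z) = 24*((2 - 4)² + 32) = 24*((-2)² + 32) = 24*(4 + 32) = 24*36 = 864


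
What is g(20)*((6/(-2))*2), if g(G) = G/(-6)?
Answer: 20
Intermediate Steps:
g(G) = -G/6 (g(G) = G*(-⅙) = -G/6)
g(20)*((6/(-2))*2) = (-⅙*20)*((6/(-2))*2) = -10*6*(-½)*2/3 = -(-10)*2 = -10/3*(-6) = 20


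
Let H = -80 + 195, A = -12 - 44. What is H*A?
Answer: -6440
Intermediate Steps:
A = -56
H = 115
H*A = 115*(-56) = -6440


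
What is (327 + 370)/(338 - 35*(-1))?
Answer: 697/373 ≈ 1.8686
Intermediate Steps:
(327 + 370)/(338 - 35*(-1)) = 697/(338 + 35) = 697/373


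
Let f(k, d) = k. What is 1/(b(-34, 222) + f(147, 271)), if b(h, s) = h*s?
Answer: -1/7401 ≈ -0.00013512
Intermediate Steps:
1/(b(-34, 222) + f(147, 271)) = 1/(-34*222 + 147) = 1/(-7548 + 147) = 1/(-7401) = -1/7401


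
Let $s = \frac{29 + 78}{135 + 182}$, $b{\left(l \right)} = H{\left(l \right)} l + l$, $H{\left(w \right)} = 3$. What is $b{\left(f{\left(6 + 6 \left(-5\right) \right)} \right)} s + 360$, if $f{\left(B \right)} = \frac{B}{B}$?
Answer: $\frac{114548}{317} \approx 361.35$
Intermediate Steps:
$f{\left(B \right)} = 1$
$b{\left(l \right)} = 4 l$ ($b{\left(l \right)} = 3 l + l = 4 l$)
$s = \frac{107}{317} \approx 0.33754$
$b{\left(f{\left(6 + 6 \left(-5\right) \right)} \right)} s + 360 = 4 \cdot 1 \cdot \frac{107}{317} + 360 = 4 \cdot \frac{107}{317} + 360 = \frac{428}{317} + 360 = \frac{114548}{317}$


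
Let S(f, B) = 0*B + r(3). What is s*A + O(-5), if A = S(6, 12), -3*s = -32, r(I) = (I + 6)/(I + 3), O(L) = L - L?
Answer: 16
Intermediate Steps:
O(L) = 0
r(I) = (6 + I)/(3 + I)
s = 32/3 (s = -1/3*(-32) = 32/3 ≈ 10.667)
S(f, B) = 3/2 (S(f, B) = 0*B + (6 + 3)/(3 + 3) = 0 + 9/6 = 0 + (1/6)*9 = 0 + 3/2 = 3/2)
A = 3/2 ≈ 1.5000
s*A + O(-5) = (32/3)*(3/2) + 0 = 16 + 0 = 16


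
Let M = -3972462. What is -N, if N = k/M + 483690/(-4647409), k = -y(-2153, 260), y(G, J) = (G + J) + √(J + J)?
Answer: 3807174931/36413521994 - √130/1986231 ≈ 0.10455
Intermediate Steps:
y(G, J) = G + J + √2*√J (y(G, J) = (G + J) + √(2*J) = (G + J) + √2*√J = G + J + √2*√J)
k = 1893 - 2*√130 (k = -(-2153 + 260 + √2*√260) = -(-2153 + 260 + √2*(2*√65)) = -(-2153 + 260 + 2*√130) = -(-1893 + 2*√130) = 1893 - 2*√130 ≈ 1870.2)
N = -3807174931/36413521994 + √130/1986231 (N = (1893 - 2*√130)/(-3972462) + 483690/(-4647409) = (1893 - 2*√130)*(-1/3972462) + 483690*(-1/4647409) = (-631/1324154 + √130/1986231) - 483690/4647409 = -3807174931/36413521994 + √130/1986231 ≈ -0.10455)
-N = -(-3807174931/36413521994 + √130/1986231) = 3807174931/36413521994 - √130/1986231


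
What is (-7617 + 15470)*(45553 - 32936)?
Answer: 99081301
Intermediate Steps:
(-7617 + 15470)*(45553 - 32936) = 7853*12617 = 99081301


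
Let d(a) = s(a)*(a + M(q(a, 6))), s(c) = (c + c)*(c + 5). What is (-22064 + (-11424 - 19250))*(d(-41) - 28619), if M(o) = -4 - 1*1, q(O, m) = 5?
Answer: 8670707318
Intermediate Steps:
s(c) = 2*c*(5 + c) (s(c) = (2*c)*(5 + c) = 2*c*(5 + c))
M(o) = -5 (M(o) = -4 - 1 = -5)
d(a) = 2*a*(-5 + a)*(5 + a) (d(a) = (2*a*(5 + a))*(a - 5) = (2*a*(5 + a))*(-5 + a) = 2*a*(-5 + a)*(5 + a))
(-22064 + (-11424 - 19250))*(d(-41) - 28619) = (-22064 + (-11424 - 19250))*(2*(-41)*(-25 + (-41)**2) - 28619) = (-22064 - 30674)*(2*(-41)*(-25 + 1681) - 28619) = -52738*(2*(-41)*1656 - 28619) = -52738*(-135792 - 28619) = -52738*(-164411) = 8670707318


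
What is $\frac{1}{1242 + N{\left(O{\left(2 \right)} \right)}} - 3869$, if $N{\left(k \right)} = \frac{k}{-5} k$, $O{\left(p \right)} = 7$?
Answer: $- \frac{23836904}{6161} \approx -3869.0$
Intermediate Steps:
$N{\left(k \right)} = - \frac{k^{2}}{5}$ ($N{\left(k \right)} = k \left(- \frac{1}{5}\right) k = - \frac{k}{5} k = - \frac{k^{2}}{5}$)
$\frac{1}{1242 + N{\left(O{\left(2 \right)} \right)}} - 3869 = \frac{1}{1242 - \frac{7^{2}}{5}} - 3869 = \frac{1}{1242 - \frac{49}{5}} - 3869 = \frac{1}{\frac{6161}{5}} - 3869 = \frac{5}{6161} - 3869 = - \frac{23836904}{6161}$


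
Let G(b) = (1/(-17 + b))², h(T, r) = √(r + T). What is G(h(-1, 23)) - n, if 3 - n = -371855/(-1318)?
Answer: 26227704287/93958902 + 34*√22/71289 ≈ 279.14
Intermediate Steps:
h(T, r) = √(T + r)
n = -367901/1318 (n = 3 - (-55)*6761/(-1318) = 3 - (-55)*6761*(-1/1318) = 3 - (-55)*(-6761)/1318 = 3 - 1*371855/1318 = 3 - 371855/1318 = -367901/1318 ≈ -279.14)
G(b) = (-17 + b)⁻²
G(h(-1, 23)) - n = (-17 + √(-1 + 23))⁻² - 1*(-367901/1318) = (-17 + √22)⁻² + 367901/1318 = 367901/1318 + (-17 + √22)⁻²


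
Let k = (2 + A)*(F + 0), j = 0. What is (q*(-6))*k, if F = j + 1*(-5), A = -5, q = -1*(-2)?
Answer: -180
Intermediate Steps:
q = 2
F = -5 (F = 0 + 1*(-5) = 0 - 5 = -5)
k = 15 (k = (2 - 5)*(-5 + 0) = -3*(-5) = 15)
(q*(-6))*k = (2*(-6))*15 = -12*15 = -180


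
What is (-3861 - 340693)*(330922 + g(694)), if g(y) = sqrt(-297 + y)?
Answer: -114020498788 - 344554*sqrt(397) ≈ -1.1403e+11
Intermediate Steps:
(-3861 - 340693)*(330922 + g(694)) = (-3861 - 340693)*(330922 + sqrt(-297 + 694)) = -344554*(330922 + sqrt(397)) = -114020498788 - 344554*sqrt(397)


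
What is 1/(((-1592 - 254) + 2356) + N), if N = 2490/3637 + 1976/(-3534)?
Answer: 338241/172545356 ≈ 0.0019603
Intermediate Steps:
N = 42446/338241 (N = 2490*(1/3637) + 1976*(-1/3534) = 2490/3637 - 52/93 = 42446/338241 ≈ 0.12549)
1/(((-1592 - 254) + 2356) + N) = 1/(((-1592 - 254) + 2356) + 42446/338241) = 1/((-1846 + 2356) + 42446/338241) = 1/(510 + 42446/338241) = 1/(172545356/338241) = 338241/172545356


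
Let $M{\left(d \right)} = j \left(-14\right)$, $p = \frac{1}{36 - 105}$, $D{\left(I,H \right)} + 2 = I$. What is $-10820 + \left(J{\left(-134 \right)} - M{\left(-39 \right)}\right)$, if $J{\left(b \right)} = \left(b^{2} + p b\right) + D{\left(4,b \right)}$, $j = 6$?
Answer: $\frac{498452}{69} \approx 7223.9$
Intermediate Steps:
$D{\left(I,H \right)} = -2 + I$
$p = - \frac{1}{69}$ ($p = \frac{1}{-69} = - \frac{1}{69} \approx -0.014493$)
$J{\left(b \right)} = 2 + b^{2} - \frac{b}{69}$ ($J{\left(b \right)} = \left(b^{2} - \frac{b}{69}\right) + \left(-2 + 4\right) = \left(b^{2} - \frac{b}{69}\right) + 2 = 2 + b^{2} - \frac{b}{69}$)
$M{\left(d \right)} = -84$ ($M{\left(d \right)} = 6 \left(-14\right) = -84$)
$-10820 + \left(J{\left(-134 \right)} - M{\left(-39 \right)}\right) = -10820 + \left(\left(2 + \left(-134\right)^{2} - - \frac{134}{69}\right) - -84\right) = -10820 + \left(\left(2 + 17956 + \frac{134}{69}\right) + 84\right) = -10820 + \left(\frac{1239236}{69} + 84\right) = -10820 + \frac{1245032}{69} = \frac{498452}{69}$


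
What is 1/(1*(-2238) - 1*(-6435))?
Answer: 1/4197 ≈ 0.00023827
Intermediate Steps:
1/(1*(-2238) - 1*(-6435)) = 1/(-2238 + 6435) = 1/4197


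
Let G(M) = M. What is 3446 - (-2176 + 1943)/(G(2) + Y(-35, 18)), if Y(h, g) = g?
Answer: 69153/20 ≈ 3457.6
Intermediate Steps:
3446 - (-2176 + 1943)/(G(2) + Y(-35, 18)) = 3446 - (-2176 + 1943)/(2 + 18) = 3446 - (-233)/20 = 3446 - 1*(-233/20) = 3446 + 233/20 = 69153/20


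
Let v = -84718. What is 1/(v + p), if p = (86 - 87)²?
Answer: -1/84717 ≈ -1.1804e-5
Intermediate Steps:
p = 1 (p = (-1)² = 1)
1/(v + p) = 1/(-84718 + 1) = 1/(-84717) = -1/84717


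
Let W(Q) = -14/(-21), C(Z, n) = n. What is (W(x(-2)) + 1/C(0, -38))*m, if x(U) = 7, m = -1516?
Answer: -55334/57 ≈ -970.77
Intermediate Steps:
W(Q) = ⅔ (W(Q) = -14*(-1/21) = ⅔)
(W(x(-2)) + 1/C(0, -38))*m = (⅔ + 1/(-38))*(-1516) = (⅔ - 1/38)*(-1516) = (73/114)*(-1516) = -55334/57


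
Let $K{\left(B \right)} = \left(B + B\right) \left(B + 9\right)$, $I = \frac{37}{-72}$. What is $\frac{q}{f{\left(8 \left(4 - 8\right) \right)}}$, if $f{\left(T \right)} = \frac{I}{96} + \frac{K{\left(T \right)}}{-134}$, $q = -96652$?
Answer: $\frac{44759927808}{5089711} \approx 8794.2$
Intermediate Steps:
$I = - \frac{37}{72}$ ($I = 37 \left(- \frac{1}{72}\right) = - \frac{37}{72} \approx -0.51389$)
$K{\left(B \right)} = 2 B \left(9 + B\right)$
$f{\left(T \right)} = - \frac{37}{6912} - \frac{T \left(9 + T\right)}{67}$ ($f{\left(T \right)} = - \frac{37}{72 \cdot 96} + \frac{2 T \left(9 + T\right)}{-134} = \left(- \frac{37}{72}\right) \frac{1}{96} + 2 T \left(9 + T\right) \left(- \frac{1}{134}\right) = - \frac{37}{6912} - \frac{T \left(9 + T\right)}{67}$)
$\frac{q}{f{\left(8 \left(4 - 8\right) \right)}} = - \frac{96652}{- \frac{37}{6912} - \frac{8 \left(4 - 8\right) \left(9 + 8 \left(4 - 8\right)\right)}{67}} = - \frac{96652}{- \frac{37}{6912} - \frac{8 \left(-4\right) \left(9 + 8 \left(-4\right)\right)}{67}} = - \frac{96652}{- \frac{37}{6912} - - \frac{32 \left(9 - 32\right)}{67}} = - \frac{96652}{- \frac{37}{6912} - \left(- \frac{32}{67}\right) \left(-23\right)} = - \frac{96652}{- \frac{37}{6912} - \frac{736}{67}} = - \frac{96652}{- \frac{5089711}{463104}} = \left(-96652\right) \left(- \frac{463104}{5089711}\right) = \frac{44759927808}{5089711}$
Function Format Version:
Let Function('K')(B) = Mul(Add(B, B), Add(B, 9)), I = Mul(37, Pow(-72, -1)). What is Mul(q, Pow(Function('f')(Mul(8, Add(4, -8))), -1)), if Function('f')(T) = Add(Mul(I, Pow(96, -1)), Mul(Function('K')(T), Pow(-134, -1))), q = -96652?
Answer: Rational(44759927808, 5089711) ≈ 8794.2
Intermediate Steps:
I = Rational(-37, 72) (I = Mul(37, Rational(-1, 72)) = Rational(-37, 72) ≈ -0.51389)
Function('K')(B) = Mul(2, B, Add(9, B)) (Function('K')(B) = Mul(Mul(2, B), Add(9, B)) = Mul(2, B, Add(9, B)))
Function('f')(T) = Add(Rational(-37, 6912), Mul(Rational(-1, 67), T, Add(9, T))) (Function('f')(T) = Add(Mul(Rational(-37, 72), Pow(96, -1)), Mul(Mul(2, T, Add(9, T)), Pow(-134, -1))) = Add(Mul(Rational(-37, 72), Rational(1, 96)), Mul(Mul(2, T, Add(9, T)), Rational(-1, 134))) = Add(Rational(-37, 6912), Mul(Rational(-1, 67), T, Add(9, T))))
Mul(q, Pow(Function('f')(Mul(8, Add(4, -8))), -1)) = Mul(-96652, Pow(Add(Rational(-37, 6912), Mul(Rational(-1, 67), Mul(8, Add(4, -8)), Add(9, Mul(8, Add(4, -8))))), -1)) = Mul(-96652, Pow(Add(Rational(-37, 6912), Mul(Rational(-1, 67), Mul(8, -4), Add(9, Mul(8, -4)))), -1)) = Mul(-96652, Pow(Add(Rational(-37, 6912), Mul(Rational(-1, 67), -32, Add(9, -32))), -1)) = Mul(-96652, Pow(Add(Rational(-37, 6912), Mul(Rational(-1, 67), -32, -23)), -1)) = Mul(-96652, Pow(Add(Rational(-37, 6912), Rational(-736, 67)), -1)) = Mul(-96652, Pow(Rational(-5089711, 463104), -1)) = Mul(-96652, Rational(-463104, 5089711)) = Rational(44759927808, 5089711)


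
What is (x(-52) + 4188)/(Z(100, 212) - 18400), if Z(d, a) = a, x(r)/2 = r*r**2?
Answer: 69257/4547 ≈ 15.231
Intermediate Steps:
x(r) = 2*r**3 (x(r) = 2*(r*r**2) = 2*r**3)
(x(-52) + 4188)/(Z(100, 212) - 18400) = (2*(-52)**3 + 4188)/(212 - 18400) = (2*(-140608) + 4188)/(-18188) = (-281216 + 4188)*(-1/18188) = -277028*(-1/18188) = 69257/4547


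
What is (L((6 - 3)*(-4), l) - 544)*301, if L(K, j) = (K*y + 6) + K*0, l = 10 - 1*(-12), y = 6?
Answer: -183610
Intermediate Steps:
l = 22 (l = 10 + 12 = 22)
L(K, j) = 6 + 6*K (L(K, j) = (K*6 + 6) + K*0 = (6*K + 6) + 0 = (6 + 6*K) + 0 = 6 + 6*K)
(L((6 - 3)*(-4), l) - 544)*301 = ((6 + 6*((6 - 3)*(-4))) - 544)*301 = ((6 + 6*(3*(-4))) - 544)*301 = ((6 + 6*(-12)) - 544)*301 = ((6 - 72) - 544)*301 = (-66 - 544)*301 = -610*301 = -183610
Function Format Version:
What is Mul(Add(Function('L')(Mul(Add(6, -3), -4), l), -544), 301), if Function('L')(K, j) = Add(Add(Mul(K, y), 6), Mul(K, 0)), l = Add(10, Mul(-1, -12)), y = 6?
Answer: -183610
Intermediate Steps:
l = 22 (l = Add(10, 12) = 22)
Function('L')(K, j) = Add(6, Mul(6, K)) (Function('L')(K, j) = Add(Add(Mul(K, 6), 6), Mul(K, 0)) = Add(Add(Mul(6, K), 6), 0) = Add(Add(6, Mul(6, K)), 0) = Add(6, Mul(6, K)))
Mul(Add(Function('L')(Mul(Add(6, -3), -4), l), -544), 301) = Mul(Add(Add(6, Mul(6, Mul(Add(6, -3), -4))), -544), 301) = Mul(Add(Add(6, Mul(6, Mul(3, -4))), -544), 301) = Mul(Add(Add(6, Mul(6, -12)), -544), 301) = Mul(Add(Add(6, -72), -544), 301) = Mul(Add(-66, -544), 301) = Mul(-610, 301) = -183610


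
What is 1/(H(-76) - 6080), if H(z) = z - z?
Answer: -1/6080 ≈ -0.00016447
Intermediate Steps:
H(z) = 0
1/(H(-76) - 6080) = 1/(0 - 6080) = 1/(-6080) = -1/6080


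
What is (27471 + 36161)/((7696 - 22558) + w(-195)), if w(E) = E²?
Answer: 63632/23163 ≈ 2.7471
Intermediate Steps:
(27471 + 36161)/((7696 - 22558) + w(-195)) = (27471 + 36161)/((7696 - 22558) + (-195)²) = 63632/(-14862 + 38025) = 63632/23163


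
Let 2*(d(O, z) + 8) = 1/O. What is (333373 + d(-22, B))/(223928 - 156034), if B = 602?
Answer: 14668059/2987336 ≈ 4.9101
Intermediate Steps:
d(O, z) = -8 + 1/(2*O)
(333373 + d(-22, B))/(223928 - 156034) = (333373 + (-8 + (½)/(-22)))/(223928 - 156034) = (333373 + (-8 + (½)*(-1/22)))/67894 = (333373 + (-8 - 1/44))*(1/67894) = (333373 - 353/44)*(1/67894) = (14668059/44)*(1/67894) = 14668059/2987336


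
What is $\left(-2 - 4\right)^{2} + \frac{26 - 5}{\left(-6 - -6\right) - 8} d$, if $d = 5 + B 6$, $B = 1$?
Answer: $\frac{57}{8} \approx 7.125$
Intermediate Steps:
$d = 11$ ($d = 5 + 1 \cdot 6 = 5 + 6 = 11$)
$\left(-2 - 4\right)^{2} + \frac{26 - 5}{\left(-6 - -6\right) - 8} d = \left(-2 - 4\right)^{2} + \frac{26 - 5}{\left(-6 - -6\right) - 8} \cdot 11 = \left(-6\right)^{2} + \frac{21}{\left(-6 + 6\right) - 8} \cdot 11 = 36 + \frac{21}{0 - 8} \cdot 11 = 36 + \frac{21}{-8} \cdot 11 = 36 + 21 \left(- \frac{1}{8}\right) 11 = 36 - \frac{231}{8} = \frac{57}{8}$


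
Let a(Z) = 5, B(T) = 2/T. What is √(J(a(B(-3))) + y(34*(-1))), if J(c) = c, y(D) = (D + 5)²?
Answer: 3*√94 ≈ 29.086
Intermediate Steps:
y(D) = (5 + D)²
√(J(a(B(-3))) + y(34*(-1))) = √(5 + (5 + 34*(-1))²) = √(5 + (5 - 34)²) = √(5 + (-29)²) = √(5 + 841) = √846 = 3*√94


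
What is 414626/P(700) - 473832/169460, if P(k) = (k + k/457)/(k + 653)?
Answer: 4742864730381/5931100 ≈ 7.9966e+5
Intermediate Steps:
P(k) = 458*k/(457*(653 + k)) (P(k) = (k + k*(1/457))/(653 + k) = (k + k/457)/(653 + k) = (458*k/457)/(653 + k) = 458*k/(457*(653 + k)))
414626/P(700) - 473832/169460 = 414626/(((458/457)*700/(653 + 700))) - 473832/169460 = 414626/(((458/457)*700/1353)) - 473832*1/169460 = 414626/(((458/457)*700*(1/1353))) - 118458/42365 = 414626/(320600/618321) - 118458/42365 = 414626*(618321/320600) - 118458/42365 = 128185981473/160300 - 118458/42365 = 4742864730381/5931100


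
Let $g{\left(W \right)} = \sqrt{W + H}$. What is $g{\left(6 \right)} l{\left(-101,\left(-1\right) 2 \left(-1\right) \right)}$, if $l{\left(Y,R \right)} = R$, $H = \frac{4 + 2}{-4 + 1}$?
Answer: $4$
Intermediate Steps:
$H = -2$ ($H = \frac{6}{-3} = 6 \left(- \frac{1}{3}\right) = -2$)
$g{\left(W \right)} = \sqrt{-2 + W}$ ($g{\left(W \right)} = \sqrt{W - 2} = \sqrt{-2 + W}$)
$g{\left(6 \right)} l{\left(-101,\left(-1\right) 2 \left(-1\right) \right)} = \sqrt{-2 + 6} \left(-1\right) 2 \left(-1\right) = \sqrt{4} \left(\left(-2\right) \left(-1\right)\right) = 2 \cdot 2 = 4$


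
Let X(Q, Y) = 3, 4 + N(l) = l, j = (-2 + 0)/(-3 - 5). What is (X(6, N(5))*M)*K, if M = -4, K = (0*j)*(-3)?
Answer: 0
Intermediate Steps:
j = ¼ (j = -2/(-8) = -2*(-⅛) = ¼ ≈ 0.25000)
N(l) = -4 + l
K = 0 (K = (0*(¼))*(-3) = 0*(-3) = 0)
(X(6, N(5))*M)*K = (3*(-4))*0 = -12*0 = 0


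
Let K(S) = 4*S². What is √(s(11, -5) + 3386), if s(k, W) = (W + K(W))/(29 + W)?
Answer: √488154/12 ≈ 58.223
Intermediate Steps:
s(k, W) = (W + 4*W²)/(29 + W)
√(s(11, -5) + 3386) = √(-5*(1 + 4*(-5))/(29 - 5) + 3386) = √(-5*(1 - 20)/24 + 3386) = √(-5*1/24*(-19) + 3386) = √(95/24 + 3386) = √(81359/24) = √488154/12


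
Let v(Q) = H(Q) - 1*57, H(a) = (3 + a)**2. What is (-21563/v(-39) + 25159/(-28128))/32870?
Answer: -42513071/76369263936 ≈ -0.00055668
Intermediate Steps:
v(Q) = -57 + (3 + Q)**2 (v(Q) = (3 + Q)**2 - 1*57 = (3 + Q)**2 - 57 = -57 + (3 + Q)**2)
(-21563/v(-39) + 25159/(-28128))/32870 = (-21563/(-57 + (3 - 39)**2) + 25159/(-28128))/32870 = (-21563/(-57 + (-36)**2) + 25159*(-1/28128))*(1/32870) = (-21563/(-57 + 1296) - 25159/28128)*(1/32870) = (-21563/1239 - 25159/28128)*(1/32870) = -212565355/11616864*1/32870 = -42513071/76369263936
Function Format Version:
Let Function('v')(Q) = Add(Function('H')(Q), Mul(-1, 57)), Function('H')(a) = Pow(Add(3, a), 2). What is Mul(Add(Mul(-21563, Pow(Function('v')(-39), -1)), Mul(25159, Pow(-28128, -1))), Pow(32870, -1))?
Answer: Rational(-42513071, 76369263936) ≈ -0.00055668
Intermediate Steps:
Function('v')(Q) = Add(-57, Pow(Add(3, Q), 2)) (Function('v')(Q) = Add(Pow(Add(3, Q), 2), Mul(-1, 57)) = Add(Pow(Add(3, Q), 2), -57) = Add(-57, Pow(Add(3, Q), 2)))
Mul(Add(Mul(-21563, Pow(Function('v')(-39), -1)), Mul(25159, Pow(-28128, -1))), Pow(32870, -1)) = Mul(Add(Mul(-21563, Pow(Add(-57, Pow(Add(3, -39), 2)), -1)), Mul(25159, Pow(-28128, -1))), Pow(32870, -1)) = Mul(Add(Mul(-21563, Pow(Add(-57, Pow(-36, 2)), -1)), Mul(25159, Rational(-1, 28128))), Rational(1, 32870)) = Mul(Add(Mul(-21563, Pow(Add(-57, 1296), -1)), Rational(-25159, 28128)), Rational(1, 32870)) = Mul(Add(Mul(-21563, Pow(1239, -1)), Rational(-25159, 28128)), Rational(1, 32870)) = Mul(Add(Mul(-21563, Rational(1, 1239)), Rational(-25159, 28128)), Rational(1, 32870)) = Mul(Add(Rational(-21563, 1239), Rational(-25159, 28128)), Rational(1, 32870)) = Mul(Rational(-212565355, 11616864), Rational(1, 32870)) = Rational(-42513071, 76369263936)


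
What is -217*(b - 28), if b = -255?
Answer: 61411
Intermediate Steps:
-217*(b - 28) = -217*(-255 - 28) = -217*(-283) = 61411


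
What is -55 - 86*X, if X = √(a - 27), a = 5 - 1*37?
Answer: -55 - 86*I*√59 ≈ -55.0 - 660.58*I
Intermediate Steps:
a = -32 (a = 5 - 37 = -32)
X = I*√59 (X = √(-32 - 27) = √(-59) = I*√59 ≈ 7.6811*I)
-55 - 86*X = -55 - 86*I*√59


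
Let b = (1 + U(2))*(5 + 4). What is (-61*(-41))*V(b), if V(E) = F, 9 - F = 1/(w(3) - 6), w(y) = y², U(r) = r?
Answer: 65026/3 ≈ 21675.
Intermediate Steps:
b = 27 (b = (1 + 2)*(5 + 4) = 3*9 = 27)
F = 26/3 (F = 9 - 1/(3² - 6) = 9 - 1/(9 - 6) = 9 - 1/3 = 9 - 1*⅓ = 9 - ⅓ = 26/3 ≈ 8.6667)
V(E) = 26/3
(-61*(-41))*V(b) = -61*(-41)*(26/3) = 2501*(26/3) = 65026/3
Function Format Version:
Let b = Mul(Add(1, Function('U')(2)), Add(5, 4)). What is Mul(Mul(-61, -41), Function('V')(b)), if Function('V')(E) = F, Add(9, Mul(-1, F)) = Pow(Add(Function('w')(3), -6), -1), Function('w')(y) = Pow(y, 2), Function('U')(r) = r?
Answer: Rational(65026, 3) ≈ 21675.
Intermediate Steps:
b = 27 (b = Mul(Add(1, 2), Add(5, 4)) = Mul(3, 9) = 27)
F = Rational(26, 3) (F = Add(9, Mul(-1, Pow(Add(Pow(3, 2), -6), -1))) = Add(9, Mul(-1, Pow(Add(9, -6), -1))) = Add(9, Mul(-1, Pow(3, -1))) = Add(9, Mul(-1, Rational(1, 3))) = Add(9, Rational(-1, 3)) = Rational(26, 3) ≈ 8.6667)
Function('V')(E) = Rational(26, 3)
Mul(Mul(-61, -41), Function('V')(b)) = Mul(Mul(-61, -41), Rational(26, 3)) = Mul(2501, Rational(26, 3)) = Rational(65026, 3)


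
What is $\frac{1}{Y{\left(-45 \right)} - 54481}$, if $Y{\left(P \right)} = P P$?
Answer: $- \frac{1}{52456} \approx -1.9064 \cdot 10^{-5}$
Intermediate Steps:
$Y{\left(P \right)} = P^{2}$
$\frac{1}{Y{\left(-45 \right)} - 54481} = \frac{1}{\left(-45\right)^{2} - 54481} = \frac{1}{2025 - 54481} = \frac{1}{-52456} = - \frac{1}{52456}$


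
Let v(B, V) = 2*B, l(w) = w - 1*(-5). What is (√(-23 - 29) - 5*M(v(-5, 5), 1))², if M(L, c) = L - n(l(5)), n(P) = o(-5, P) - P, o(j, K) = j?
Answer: 573 - 100*I*√13 ≈ 573.0 - 360.56*I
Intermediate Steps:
l(w) = 5 + w (l(w) = w + 5 = 5 + w)
n(P) = -5 - P
M(L, c) = 15 + L (M(L, c) = L - (-5 - (5 + 5)) = L - (-5 - 1*10) = L - (-5 - 10) = L - 1*(-15) = L + 15 = 15 + L)
(√(-23 - 29) - 5*M(v(-5, 5), 1))² = (√(-23 - 29) - 5*(15 + 2*(-5)))² = (√(-52) - 5*(15 - 10))² = (2*I*√13 - 5*5)² = (2*I*√13 - 25)² = (-25 + 2*I*√13)²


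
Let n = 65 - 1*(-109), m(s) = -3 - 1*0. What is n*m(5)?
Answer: -522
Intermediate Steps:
m(s) = -3 (m(s) = -3 + 0 = -3)
n = 174 (n = 65 + 109 = 174)
n*m(5) = 174*(-3) = -522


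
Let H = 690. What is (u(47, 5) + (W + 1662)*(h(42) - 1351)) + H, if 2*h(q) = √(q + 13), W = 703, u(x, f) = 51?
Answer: -3194374 + 2365*√55/2 ≈ -3.1856e+6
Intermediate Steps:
h(q) = √(13 + q)/2 (h(q) = √(q + 13)/2 = √(13 + q)/2)
(u(47, 5) + (W + 1662)*(h(42) - 1351)) + H = (51 + (703 + 1662)*(√(13 + 42)/2 - 1351)) + 690 = (51 + 2365*(√55/2 - 1351)) + 690 = (51 + 2365*(-1351 + √55/2)) + 690 = (51 + (-3195115 + 2365*√55/2)) + 690 = (-3195064 + 2365*√55/2) + 690 = -3194374 + 2365*√55/2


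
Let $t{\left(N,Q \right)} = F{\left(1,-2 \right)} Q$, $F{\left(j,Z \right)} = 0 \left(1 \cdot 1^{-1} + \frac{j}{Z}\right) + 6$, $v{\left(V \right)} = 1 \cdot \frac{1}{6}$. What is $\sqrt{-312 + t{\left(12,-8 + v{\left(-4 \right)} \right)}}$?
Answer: $i \sqrt{359} \approx 18.947 i$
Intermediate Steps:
$v{\left(V \right)} = \frac{1}{6}$ ($v{\left(V \right)} = 1 \cdot \frac{1}{6} = \frac{1}{6}$)
$F{\left(j,Z \right)} = 6$ ($F{\left(j,Z \right)} = 0 \left(1 \cdot 1 + \frac{j}{Z}\right) + 6 = 0 \left(1 + \frac{j}{Z}\right) + 6 = 0 + 6 = 6$)
$t{\left(N,Q \right)} = 6 Q$
$\sqrt{-312 + t{\left(12,-8 + v{\left(-4 \right)} \right)}} = \sqrt{-312 + 6 \left(-8 + \frac{1}{6}\right)} = \sqrt{-312 + 6 \left(- \frac{47}{6}\right)} = \sqrt{-312 - 47} = \sqrt{-359} = i \sqrt{359}$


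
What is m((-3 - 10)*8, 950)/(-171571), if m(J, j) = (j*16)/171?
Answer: -800/1544139 ≈ -0.00051809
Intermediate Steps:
m(J, j) = 16*j/171 (m(J, j) = (16*j)*(1/171) = 16*j/171)
m((-3 - 10)*8, 950)/(-171571) = ((16/171)*950)/(-171571) = (800/9)*(-1/171571) = -800/1544139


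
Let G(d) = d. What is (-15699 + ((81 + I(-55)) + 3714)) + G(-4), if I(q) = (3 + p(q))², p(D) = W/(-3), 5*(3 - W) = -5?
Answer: -107147/9 ≈ -11905.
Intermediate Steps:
W = 4 (W = 3 - ⅕*(-5) = 3 + 1 = 4)
p(D) = -4/3 (p(D) = 4/(-3) = 4*(-⅓) = -4/3)
I(q) = 25/9 (I(q) = (3 - 4/3)² = (5/3)² = 25/9)
(-15699 + ((81 + I(-55)) + 3714)) + G(-4) = (-15699 + ((81 + 25/9) + 3714)) - 4 = (-15699 + (754/9 + 3714)) - 4 = (-15699 + 34180/9) - 4 = -107111/9 - 4 = -107147/9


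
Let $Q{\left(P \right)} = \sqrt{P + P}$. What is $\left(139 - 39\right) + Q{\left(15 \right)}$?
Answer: $100 + \sqrt{30} \approx 105.48$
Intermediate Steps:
$Q{\left(P \right)} = \sqrt{2} \sqrt{P}$ ($Q{\left(P \right)} = \sqrt{2 P} = \sqrt{2} \sqrt{P}$)
$\left(139 - 39\right) + Q{\left(15 \right)} = \left(139 - 39\right) + \sqrt{2} \sqrt{15} = 100 + \sqrt{30}$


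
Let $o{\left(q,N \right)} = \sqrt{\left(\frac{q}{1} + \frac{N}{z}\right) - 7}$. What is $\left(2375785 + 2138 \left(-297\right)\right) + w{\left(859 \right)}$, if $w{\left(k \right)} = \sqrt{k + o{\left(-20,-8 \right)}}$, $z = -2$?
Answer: $1740799 + \sqrt{859 + i \sqrt{23}} \approx 1.7408 \cdot 10^{6} + 0.081815 i$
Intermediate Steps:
$o{\left(q,N \right)} = \sqrt{-7 + q - \frac{N}{2}}$ ($o{\left(q,N \right)} = \sqrt{\left(\frac{q}{1} + \frac{N}{-2}\right) - 7} = \sqrt{\left(q 1 + N \left(- \frac{1}{2}\right)\right) - 7} = \sqrt{\left(q - \frac{N}{2}\right) - 7} = \sqrt{-7 + q - \frac{N}{2}}$)
$w{\left(k \right)} = \sqrt{k + i \sqrt{23}}$ ($w{\left(k \right)} = \sqrt{k + \frac{\sqrt{-28 - -16 + 4 \left(-20\right)}}{2}} = \sqrt{k + \frac{\sqrt{-28 + 16 - 80}}{2}} = \sqrt{k + \frac{\sqrt{-92}}{2}} = \sqrt{k + \frac{2 i \sqrt{23}}{2}} = \sqrt{k + i \sqrt{23}}$)
$\left(2375785 + 2138 \left(-297\right)\right) + w{\left(859 \right)} = \left(2375785 + 2138 \left(-297\right)\right) + \sqrt{859 + i \sqrt{23}} = \left(2375785 - 634986\right) + \sqrt{859 + i \sqrt{23}} = 1740799 + \sqrt{859 + i \sqrt{23}}$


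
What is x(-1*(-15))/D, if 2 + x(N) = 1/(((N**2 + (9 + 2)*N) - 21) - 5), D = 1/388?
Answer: -70519/91 ≈ -774.93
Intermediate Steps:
D = 1/388 ≈ 0.0025773
x(N) = -2 + 1/(-26 + N**2 + 11*N) (x(N) = -2 + 1/(((N**2 + (9 + 2)*N) - 21) - 5) = -2 + 1/(((N**2 + 11*N) - 21) - 5) = -2 + 1/((-21 + N**2 + 11*N) - 5) = -2 + 1/(-26 + N**2 + 11*N))
x(-1*(-15))/D = ((53 - (-22)*(-15) - 2*(-1*(-15))**2)/(-26 + (-1*(-15))**2 + 11*(-1*(-15))))/(1/388) = ((53 - 22*15 - 2*15**2)/(-26 + 15**2 + 11*15))*388 = ((53 - 330 - 2*225)/(-26 + 225 + 165))*388 = ((53 - 330 - 450)/364)*388 = ((1/364)*(-727))*388 = -727/364*388 = -70519/91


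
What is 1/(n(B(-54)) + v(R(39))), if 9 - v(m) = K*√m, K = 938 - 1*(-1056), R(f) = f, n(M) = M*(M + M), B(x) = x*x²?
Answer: 16529940867/819716835199498446599 + 1994*√39/2459150505598495339797 ≈ 2.0165e-11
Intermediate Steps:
B(x) = x³
n(M) = 2*M² (n(M) = M*(2*M) = 2*M²)
K = 1994 (K = 938 + 1056 = 1994)
v(m) = 9 - 1994*√m
1/(n(B(-54)) + v(R(39))) = 1/(2*((-54)³)² + (9 - 1994*√39)) = 1/(2*(-157464)² + (9 - 1994*√39)) = 1/(2*24794911296 + (9 - 1994*√39)) = 1/(49589822592 + (9 - 1994*√39)) = 1/(49589822601 - 1994*√39)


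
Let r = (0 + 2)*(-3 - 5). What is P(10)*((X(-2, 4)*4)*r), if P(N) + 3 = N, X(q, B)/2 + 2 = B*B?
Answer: -12544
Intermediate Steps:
X(q, B) = -4 + 2*B² (X(q, B) = -4 + 2*(B*B) = -4 + 2*B²)
r = -16 (r = 2*(-8) = -16)
P(N) = -3 + N
P(10)*((X(-2, 4)*4)*r) = (-3 + 10)*(((-4 + 2*4²)*4)*(-16)) = 7*(((-4 + 2*16)*4)*(-16)) = 7*(((-4 + 32)*4)*(-16)) = 7*((28*4)*(-16)) = 7*(112*(-16)) = 7*(-1792) = -12544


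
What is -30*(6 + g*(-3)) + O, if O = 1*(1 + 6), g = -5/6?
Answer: -248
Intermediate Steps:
g = -⅚ (g = -5*⅙ = -⅚ ≈ -0.83333)
O = 7 (O = 1*7 = 7)
-30*(6 + g*(-3)) + O = -30*(6 - ⅚*(-3)) + 7 = -30*(6 + 5/2) + 7 = -30*17/2 + 7 = -255 + 7 = -248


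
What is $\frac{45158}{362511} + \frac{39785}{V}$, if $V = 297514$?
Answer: $\frac{27857637347}{107852097654} \approx 0.25829$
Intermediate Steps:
$\frac{45158}{362511} + \frac{39785}{V} = \frac{45158}{362511} + \frac{39785}{297514} = \frac{27857637347}{107852097654}$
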